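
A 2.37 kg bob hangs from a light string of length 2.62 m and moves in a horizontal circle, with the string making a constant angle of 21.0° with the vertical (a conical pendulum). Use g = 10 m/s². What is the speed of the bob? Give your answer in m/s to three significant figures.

The radius of the circle is r = L sinθ = 2.62 × sin 21.0° = 0.9389 m.
Horizontally T sinθ = mv²/r and vertically T cosθ = mg, so tanθ = v²/(rg).
v = √(r g tanθ) = √(0.9389 × 10.0 × 0.3839) = √3.604 = 1.898 m/s.

1.90 m/s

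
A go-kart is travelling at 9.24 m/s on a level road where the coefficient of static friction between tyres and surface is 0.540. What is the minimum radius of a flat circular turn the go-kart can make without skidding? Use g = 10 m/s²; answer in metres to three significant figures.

15.8 m

At the limit, μ_s m g = m v²/r, so r_min = v²/(μ_s g) = (9.24)²/(0.540 × 10.0) = 85.38/5.400 = 15.81 m.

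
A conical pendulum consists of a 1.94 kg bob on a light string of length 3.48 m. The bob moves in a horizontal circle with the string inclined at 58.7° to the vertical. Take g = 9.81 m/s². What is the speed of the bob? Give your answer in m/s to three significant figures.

The radius of the circle is r = L sinθ = 3.48 × sin 58.7° = 2.974 m.
Horizontally T sinθ = mv²/r and vertically T cosθ = mg, so tanθ = v²/(rg).
v = √(r g tanθ) = √(2.974 × 9.81 × 1.645) = √47.98 = 6.927 m/s.

6.93 m/s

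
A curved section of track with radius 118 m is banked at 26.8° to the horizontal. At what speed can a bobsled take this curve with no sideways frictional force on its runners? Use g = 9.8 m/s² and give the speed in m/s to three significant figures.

24.2 m/s

On a frictionless banked curve, N sinθ = mv²/r and N cosθ = mg, so tanθ = v²/(rg).
v = √(r g tanθ) = √(118 × 9.8 × tan 26.8°) = √(118 × 9.8 × 0.5051) = √584.1 = 24.17 m/s.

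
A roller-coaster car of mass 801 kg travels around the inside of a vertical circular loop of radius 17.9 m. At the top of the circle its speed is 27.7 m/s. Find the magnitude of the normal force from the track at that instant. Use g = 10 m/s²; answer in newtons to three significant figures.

26300 N

At the top, both N and the weight mg point inward (toward the centre), so N + mg = mv²/r.
N = m(v²/r − g) = 801 × ((27.7)²/17.9 − 10.0) = 801 × (42.87 − 10.0) = 801 × 32.87 = 26330 N.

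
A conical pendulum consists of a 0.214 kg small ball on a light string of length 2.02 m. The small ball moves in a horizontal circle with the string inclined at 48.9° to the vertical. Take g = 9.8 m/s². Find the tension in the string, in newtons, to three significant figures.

3.19 N

Vertically the bob has no acceleration, so T cosθ = mg.
T = mg/cosθ = 0.214 × 9.8 / cos 48.9° = 2.097/0.6574 = 3.190 N.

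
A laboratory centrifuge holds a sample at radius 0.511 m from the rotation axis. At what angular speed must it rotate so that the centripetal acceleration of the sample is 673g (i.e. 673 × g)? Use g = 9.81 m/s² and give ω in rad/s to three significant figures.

114 rad/s

Centripetal acceleration a_c = ω²r. Setting ω²r = 673g:
ω = √(673g / r) = √(673 × 9.81 / 0.511) = √12920 = 113.7 rad/s.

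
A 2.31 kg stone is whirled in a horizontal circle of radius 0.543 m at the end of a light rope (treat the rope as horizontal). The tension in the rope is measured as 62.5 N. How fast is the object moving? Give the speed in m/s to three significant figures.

3.83 m/s

T = m v²/r ⇒ v = √(T r / m) = √(62.5 × 0.543 / 2.31) = √14.69 = 3.833 m/s.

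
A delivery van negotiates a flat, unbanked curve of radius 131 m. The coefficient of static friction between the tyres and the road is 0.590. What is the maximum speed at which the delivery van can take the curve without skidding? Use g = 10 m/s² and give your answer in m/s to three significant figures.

27.8 m/s

On a flat curve, static friction is the only horizontal force, so it must supply the full centripetal force: μ_s m g = m v²/r.
Mass cancels: v_max = √(μ_s g r) = √(0.590 × 10.0 × 131) = √772.9 = 27.80 m/s.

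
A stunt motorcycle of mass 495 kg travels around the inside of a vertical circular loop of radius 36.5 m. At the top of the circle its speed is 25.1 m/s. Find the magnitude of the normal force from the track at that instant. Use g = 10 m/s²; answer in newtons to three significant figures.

3590 N

At the top, both N and the weight mg point inward (toward the centre), so N + mg = mv²/r.
N = m(v²/r − g) = 495 × ((25.1)²/36.5 − 10.0) = 495 × (17.26 − 10.0) = 495 × 7.261 = 3594 N.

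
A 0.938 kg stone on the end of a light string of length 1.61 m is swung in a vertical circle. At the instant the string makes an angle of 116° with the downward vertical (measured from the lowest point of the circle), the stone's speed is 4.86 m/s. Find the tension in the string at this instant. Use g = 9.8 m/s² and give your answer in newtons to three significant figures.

Take the radial direction toward the centre of the circle as positive. The component of the weight along the string toward the centre is −mg cos φ (φ measured from the bottom), so Newton's second law along the string gives T − mg cos φ = m v²/r.
cos 116° = -0.4384, so T = m(v²/r + g cos φ) = 0.938 × ((4.86)²/1.61 + 9.8 × -0.4384) = 0.938 × (14.67 + (-4.296)) = 0.938 × 10.37 = 9.731 N.

9.73 N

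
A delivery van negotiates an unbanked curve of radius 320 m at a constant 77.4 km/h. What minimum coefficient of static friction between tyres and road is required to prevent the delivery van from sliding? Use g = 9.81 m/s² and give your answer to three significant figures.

v = 77.4/3.6 = 21.50 m/s.
Friction provides the centripetal force: μ_s m g = m v²/r, so μ_s = v²/(g r) = (21.50)²/(9.81 × 320) = 462.2/3139 = 0.1473.

0.147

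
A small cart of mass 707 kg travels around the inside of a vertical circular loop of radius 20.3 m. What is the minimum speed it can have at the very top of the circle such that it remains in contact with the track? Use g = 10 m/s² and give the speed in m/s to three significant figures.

At the top, both weight mg and N point toward the centre: N + mg = mv²/r.
At minimum speed N → 0, so mg = mv_min²/r ⇒ v_min = √(g r) = √(10.0 × 20.3) = 14.25 m/s.

14.2 m/s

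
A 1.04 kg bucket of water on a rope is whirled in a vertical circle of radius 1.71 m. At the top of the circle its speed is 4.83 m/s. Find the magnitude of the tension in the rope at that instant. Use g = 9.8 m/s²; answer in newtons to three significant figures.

At the top, both T and the weight mg point inward (toward the centre), so T + mg = mv²/r.
T = m(v²/r − g) = 1.04 × ((4.83)²/1.71 − 9.8) = 1.04 × (13.64 − 9.8) = 1.04 × 3.843 = 3.996 N.

4.00 N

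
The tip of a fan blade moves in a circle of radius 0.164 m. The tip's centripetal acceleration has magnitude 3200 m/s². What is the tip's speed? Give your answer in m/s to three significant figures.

22.9 m/s

a_c = v²/r ⇒ v = √(a_c · r) = √(3200 × 0.164) = √524.8 = 22.91 m/s.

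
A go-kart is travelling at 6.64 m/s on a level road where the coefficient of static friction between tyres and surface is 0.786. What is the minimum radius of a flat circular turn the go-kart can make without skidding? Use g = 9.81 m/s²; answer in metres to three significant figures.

5.72 m

At the limit, μ_s m g = m v²/r, so r_min = v²/(μ_s g) = (6.64)²/(0.786 × 9.81) = 44.09/7.711 = 5.718 m.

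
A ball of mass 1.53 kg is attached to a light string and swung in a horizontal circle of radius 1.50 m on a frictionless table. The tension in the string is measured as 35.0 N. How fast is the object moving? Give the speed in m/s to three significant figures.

T = m v²/r ⇒ v = √(T r / m) = √(35.0 × 1.50 / 1.53) = √34.31 = 5.858 m/s.

5.86 m/s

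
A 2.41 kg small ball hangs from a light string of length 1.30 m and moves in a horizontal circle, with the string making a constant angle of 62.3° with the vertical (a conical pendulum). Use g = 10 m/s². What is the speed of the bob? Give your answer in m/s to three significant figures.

The radius of the circle is r = L sinθ = 1.30 × sin 62.3° = 1.151 m.
Horizontally T sinθ = mv²/r and vertically T cosθ = mg, so tanθ = v²/(rg).
v = √(r g tanθ) = √(1.151 × 10.0 × 1.905) = √21.92 = 4.682 m/s.

4.68 m/s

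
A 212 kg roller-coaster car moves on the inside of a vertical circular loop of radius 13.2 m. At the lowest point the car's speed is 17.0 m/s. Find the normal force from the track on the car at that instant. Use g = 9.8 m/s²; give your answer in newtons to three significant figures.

At the lowest point, N points up (toward the centre) and the weight mg points down (away from the centre), so the net inward force is N − mg = mv²/r.
N = m(v²/r + g) = 212 × ((17.0)²/13.2 + 9.8) = 212 × (21.89 + 9.8) = 212 × 31.69 = 6719 N.

6720 N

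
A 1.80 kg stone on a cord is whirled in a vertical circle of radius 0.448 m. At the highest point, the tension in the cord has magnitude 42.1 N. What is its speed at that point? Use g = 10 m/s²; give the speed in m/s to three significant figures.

At the top, T + mg = mv²/r, so v = √(r(T/m + g)) = √(0.448 × (42.1/1.80 + 10.0)) = √(0.448 × 33.39) = √14.96 = 3.868 m/s.

3.87 m/s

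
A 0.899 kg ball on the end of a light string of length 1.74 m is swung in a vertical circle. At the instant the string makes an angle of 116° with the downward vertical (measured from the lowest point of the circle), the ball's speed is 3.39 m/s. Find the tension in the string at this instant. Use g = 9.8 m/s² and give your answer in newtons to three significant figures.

2.08 N

Take the radial direction toward the centre of the circle as positive. The component of the weight along the string toward the centre is −mg cos φ (φ measured from the bottom), so Newton's second law along the string gives T − mg cos φ = m v²/r.
cos 116° = -0.4384, so T = m(v²/r + g cos φ) = 0.899 × ((3.39)²/1.74 + 9.8 × -0.4384) = 0.899 × (6.605 + (-4.296)) = 0.899 × 2.309 = 2.075 N.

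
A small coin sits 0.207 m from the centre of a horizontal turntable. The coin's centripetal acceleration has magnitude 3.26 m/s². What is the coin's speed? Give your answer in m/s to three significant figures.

0.821 m/s

a_c = v²/r ⇒ v = √(a_c · r) = √(3.26 × 0.207) = √0.6748 = 0.8215 m/s.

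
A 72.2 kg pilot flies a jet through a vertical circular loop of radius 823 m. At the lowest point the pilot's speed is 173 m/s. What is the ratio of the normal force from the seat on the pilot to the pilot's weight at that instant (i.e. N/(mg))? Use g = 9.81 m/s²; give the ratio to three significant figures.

4.71

At the bottom, N − mg = mv²/r, so N = m(v²/r + g) and N/(mg) = v²/(rg) + 1 = (173)²/(823 × 9.81) + 1 = 3.707 + 1 = 4.707.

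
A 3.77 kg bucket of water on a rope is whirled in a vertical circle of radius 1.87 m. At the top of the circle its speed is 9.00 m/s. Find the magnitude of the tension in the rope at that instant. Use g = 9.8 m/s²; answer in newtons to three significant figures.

126 N

At the top, both T and the weight mg point inward (toward the centre), so T + mg = mv²/r.
T = m(v²/r − g) = 3.77 × ((9.00)²/1.87 − 9.8) = 3.77 × (43.32 − 9.8) = 3.77 × 33.52 = 126.4 N.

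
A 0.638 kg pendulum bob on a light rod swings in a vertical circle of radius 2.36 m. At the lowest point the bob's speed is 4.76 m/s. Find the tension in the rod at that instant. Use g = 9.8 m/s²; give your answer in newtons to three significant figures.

12.4 N

At the lowest point, T points up (toward the centre) and the weight mg points down (away from the centre), so the net inward force is T − mg = mv²/r.
T = m(v²/r + g) = 0.638 × ((4.76)²/2.36 + 9.8) = 0.638 × (9.601 + 9.8) = 0.638 × 19.40 = 12.38 N.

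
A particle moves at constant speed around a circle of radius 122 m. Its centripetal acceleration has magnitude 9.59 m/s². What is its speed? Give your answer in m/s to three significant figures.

34.2 m/s

a_c = v²/r ⇒ v = √(a_c · r) = √(9.59 × 122) = √1170 = 34.20 m/s.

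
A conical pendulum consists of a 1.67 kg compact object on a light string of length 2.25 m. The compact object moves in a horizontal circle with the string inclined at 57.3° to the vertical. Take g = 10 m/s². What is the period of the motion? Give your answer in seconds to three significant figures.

2.19 s

r = L sinθ = 1.893 m. From T sinθ = mω²r and T cosθ = mg: tanθ = ω²r/g, so ω² = g tanθ / r = g/(L cosθ).
ω = √(g/(L cosθ)) = √(10.0/(2.25 × 0.5402)) = √8.227 = 2.868 rad/s.
Period = 2π/ω = 2.191 s.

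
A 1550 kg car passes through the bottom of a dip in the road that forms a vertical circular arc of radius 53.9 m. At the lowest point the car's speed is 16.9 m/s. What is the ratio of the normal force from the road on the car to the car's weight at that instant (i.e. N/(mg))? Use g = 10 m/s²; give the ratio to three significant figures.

1.53

At the bottom, N − mg = mv²/r, so N = m(v²/r + g) and N/(mg) = v²/(rg) + 1 = (16.9)²/(53.9 × 10.0) + 1 = 0.5299 + 1 = 1.530.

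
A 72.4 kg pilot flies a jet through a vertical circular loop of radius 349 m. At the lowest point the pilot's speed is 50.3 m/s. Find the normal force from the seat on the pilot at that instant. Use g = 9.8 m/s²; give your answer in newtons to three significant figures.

At the lowest point, N points up (toward the centre) and the weight mg points down (away from the centre), so the net inward force is N − mg = mv²/r.
N = m(v²/r + g) = 72.4 × ((50.3)²/349 + 9.8) = 72.4 × (7.250 + 9.8) = 72.4 × 17.05 = 1234 N.

1230 N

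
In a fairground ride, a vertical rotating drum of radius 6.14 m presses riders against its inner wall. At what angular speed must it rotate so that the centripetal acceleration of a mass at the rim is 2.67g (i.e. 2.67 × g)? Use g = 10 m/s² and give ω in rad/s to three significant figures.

Centripetal acceleration a_c = ω²r. Setting ω²r = 2.67g:
ω = √(2.67g / r) = √(2.67 × 10.0 / 6.14) = √4.349 = 2.085 rad/s.

2.09 rad/s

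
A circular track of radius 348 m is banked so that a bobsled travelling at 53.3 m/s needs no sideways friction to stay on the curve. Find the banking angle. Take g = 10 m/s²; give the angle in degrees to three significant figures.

With no friction, the horizontal component of the normal force provides the centripetal force: N sinθ = mv²/r, while N cosθ = mg vertically.
Dividing: tanθ = v²/(r g) = (53.3)²/(348 × 10.0) = 2841/3480 = 0.8163.
θ = arctan(0.8163) = 39.23°.

39.2°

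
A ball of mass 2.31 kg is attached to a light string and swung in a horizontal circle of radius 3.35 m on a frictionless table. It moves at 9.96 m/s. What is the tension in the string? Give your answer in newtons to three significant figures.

The tension is the only horizontal force, so it supplies the full centripetal force: T = m v²/r = 2.31 × (9.960)²/3.35 = 2.31 × 99.20/3.35 = 68.40 N.

68.4 N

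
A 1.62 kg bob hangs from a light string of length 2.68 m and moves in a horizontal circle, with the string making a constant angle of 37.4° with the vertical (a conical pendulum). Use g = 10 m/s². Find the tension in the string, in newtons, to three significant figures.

20.4 N

Vertically the bob has no acceleration, so T cosθ = mg.
T = mg/cosθ = 1.62 × 10.0 / cos 37.4° = 16.20/0.7944 = 20.39 N.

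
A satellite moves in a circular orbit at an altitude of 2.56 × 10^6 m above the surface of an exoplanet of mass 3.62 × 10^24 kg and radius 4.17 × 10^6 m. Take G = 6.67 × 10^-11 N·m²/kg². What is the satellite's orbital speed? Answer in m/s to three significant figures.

5990 m/s

Orbital radius r = R + h = 4.17 × 10^6 + 2.56 × 10^6 = 6.730 × 10^6 m.
Gravity supplies the centripetal force: G M m / r² = m v² / r, so v = √(GM/r).
v = √(6.67 × 10^-11 × 3.62 × 10^24 / 6.730 × 10^6) = √(3.588 × 10^7) = 5990 m/s.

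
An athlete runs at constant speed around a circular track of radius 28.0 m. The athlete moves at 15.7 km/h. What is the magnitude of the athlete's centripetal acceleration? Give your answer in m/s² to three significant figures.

0.679 m/s²

v = 15.7 km/h = 15.7/3.6 = 4.361 m/s.
a_c = v²/r = (4.361)²/28.0 = 19.02/28.0 = 0.6793 m/s².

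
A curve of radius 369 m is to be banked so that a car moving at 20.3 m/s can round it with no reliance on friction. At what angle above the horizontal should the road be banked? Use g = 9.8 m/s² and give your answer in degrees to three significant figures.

6.50°

For a frictionless banked turn: horizontally N sinθ = mv²/r and vertically N cosθ = mg.
Dividing: tanθ = v²/(r g) = (20.3)²/(369 × 9.8) = 412.1/3616 = 0.1140.
θ = arctan(0.1140) = 6.501°.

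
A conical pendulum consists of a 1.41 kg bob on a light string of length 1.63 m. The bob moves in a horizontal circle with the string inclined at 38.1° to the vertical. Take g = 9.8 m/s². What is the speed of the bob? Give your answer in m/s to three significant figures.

2.78 m/s

The radius of the circle is r = L sinθ = 1.63 × sin 38.1° = 1.006 m.
Horizontally T sinθ = mv²/r and vertically T cosθ = mg, so tanθ = v²/(rg).
v = √(r g tanθ) = √(1.006 × 9.8 × 0.7841) = √7.729 = 2.780 m/s.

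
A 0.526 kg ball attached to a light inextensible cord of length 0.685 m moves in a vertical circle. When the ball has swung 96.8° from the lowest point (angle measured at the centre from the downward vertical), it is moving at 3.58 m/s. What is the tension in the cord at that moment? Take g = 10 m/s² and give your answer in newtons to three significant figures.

Take the radial direction toward the centre of the circle as positive. The component of the weight along the string toward the centre is −mg cos φ (φ measured from the bottom), so Newton's second law along the string gives T − mg cos φ = m v²/r.
cos 96.8° = -0.1184, so T = m(v²/r + g cos φ) = 0.526 × ((3.58)²/0.685 + 10.0 × -0.1184) = 0.526 × (18.71 + (-1.184)) = 0.526 × 17.53 = 9.219 N.

9.22 N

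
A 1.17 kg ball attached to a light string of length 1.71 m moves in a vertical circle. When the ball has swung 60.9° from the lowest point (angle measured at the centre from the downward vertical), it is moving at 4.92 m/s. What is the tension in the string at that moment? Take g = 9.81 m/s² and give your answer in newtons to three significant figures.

Take the radial direction toward the centre of the circle as positive. The component of the weight along the string toward the centre is −mg cos φ (φ measured from the bottom), so Newton's second law along the string gives T − mg cos φ = m v²/r.
cos 60.9° = 0.4863, so T = m(v²/r + g cos φ) = 1.17 × ((4.92)²/1.71 + 9.81 × 0.4863) = 1.17 × (14.16 + (4.771)) = 1.17 × 18.93 = 22.14 N.

22.1 N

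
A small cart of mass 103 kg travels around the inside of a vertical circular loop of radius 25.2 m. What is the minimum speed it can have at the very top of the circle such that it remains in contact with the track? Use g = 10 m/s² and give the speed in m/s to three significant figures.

At the highest point the centre is directly below, so both the weight and N act inward: N + mg = mv²/r.
At minimum speed N → 0, so mg = mv_min²/r ⇒ v_min = √(g r) = √(10.0 × 25.2) = 15.87 m/s.

15.9 m/s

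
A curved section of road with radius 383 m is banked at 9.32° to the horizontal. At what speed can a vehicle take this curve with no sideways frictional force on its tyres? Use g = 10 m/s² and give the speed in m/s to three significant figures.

On a frictionless banked curve, N sinθ = mv²/r and N cosθ = mg, so tanθ = v²/(rg).
v = √(r g tanθ) = √(383 × 10.0 × tan 9.32°) = √(383 × 10.0 × 0.1641) = √628.6 = 25.07 m/s.

25.1 m/s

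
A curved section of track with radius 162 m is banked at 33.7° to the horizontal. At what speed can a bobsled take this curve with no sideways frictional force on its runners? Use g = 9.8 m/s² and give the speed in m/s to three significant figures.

On a frictionless banked curve, N sinθ = mv²/r and N cosθ = mg, so tanθ = v²/(rg).
v = √(r g tanθ) = √(162 × 9.8 × tan 33.7°) = √(162 × 9.8 × 0.6669) = √1059 = 32.54 m/s.

32.5 m/s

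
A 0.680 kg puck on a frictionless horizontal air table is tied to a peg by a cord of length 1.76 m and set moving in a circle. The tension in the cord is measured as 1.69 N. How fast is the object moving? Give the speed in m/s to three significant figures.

2.09 m/s

T = m v²/r ⇒ v = √(T r / m) = √(1.69 × 1.76 / 0.680) = √4.374 = 2.091 m/s.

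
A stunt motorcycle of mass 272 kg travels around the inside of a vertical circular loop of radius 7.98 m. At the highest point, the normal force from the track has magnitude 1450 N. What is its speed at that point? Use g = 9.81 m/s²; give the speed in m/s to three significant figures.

11.0 m/s

At the top, N + mg = mv²/r, so v = √(r(N/m + g)) = √(7.98 × (1450/272 + 9.81)) = √(7.98 × 15.14) = √120.8 = 10.99 m/s.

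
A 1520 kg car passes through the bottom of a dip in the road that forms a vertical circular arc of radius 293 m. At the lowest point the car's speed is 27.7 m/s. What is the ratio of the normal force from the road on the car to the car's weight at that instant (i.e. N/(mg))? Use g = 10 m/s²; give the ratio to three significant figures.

1.26

At the bottom, N − mg = mv²/r, so N = m(v²/r + g) and N/(mg) = v²/(rg) + 1 = (27.7)²/(293 × 10.0) + 1 = 0.2619 + 1 = 1.262.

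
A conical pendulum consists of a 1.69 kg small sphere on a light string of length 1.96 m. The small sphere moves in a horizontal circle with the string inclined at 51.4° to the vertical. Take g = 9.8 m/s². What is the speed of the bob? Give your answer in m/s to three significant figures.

4.34 m/s

The radius of the circle is r = L sinθ = 1.96 × sin 51.4° = 1.532 m.
Horizontally T sinθ = mv²/r and vertically T cosθ = mg, so tanθ = v²/(rg).
v = √(r g tanθ) = √(1.532 × 9.8 × 1.253) = √18.80 = 4.336 m/s.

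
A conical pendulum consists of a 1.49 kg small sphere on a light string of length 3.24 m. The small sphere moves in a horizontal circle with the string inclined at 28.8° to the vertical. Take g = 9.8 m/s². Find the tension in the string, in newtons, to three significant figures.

16.7 N

Vertically the bob has no acceleration, so T cosθ = mg.
T = mg/cosθ = 1.49 × 9.8 / cos 28.8° = 14.60/0.8763 = 16.66 N.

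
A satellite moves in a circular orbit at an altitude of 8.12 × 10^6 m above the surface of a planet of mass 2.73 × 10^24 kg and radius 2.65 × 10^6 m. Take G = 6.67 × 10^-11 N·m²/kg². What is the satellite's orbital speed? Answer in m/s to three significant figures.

Orbital radius r = R + h = 2.65 × 10^6 + 8.12 × 10^6 = 1.077 × 10^7 m.
Gravity supplies the centripetal force: G M m / r² = m v² / r, so v = √(GM/r).
v = √(6.67 × 10^-11 × 2.73 × 10^24 / 1.077 × 10^7) = √(1.691 × 10^7) = 4112 m/s.

4110 m/s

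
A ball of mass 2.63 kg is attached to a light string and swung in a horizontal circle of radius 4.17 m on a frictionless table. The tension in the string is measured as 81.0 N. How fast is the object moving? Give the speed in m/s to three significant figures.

11.3 m/s

T = m v²/r ⇒ v = √(T r / m) = √(81.0 × 4.17 / 2.63) = √128.4 = 11.33 m/s.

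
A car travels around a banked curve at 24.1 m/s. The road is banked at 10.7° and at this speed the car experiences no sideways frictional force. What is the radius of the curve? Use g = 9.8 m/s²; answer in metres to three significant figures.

314 m

Frictionless banking: tanθ = v²/(rg), so r = v²/(g tanθ).
r = (24.1)²/(9.8 × tan 10.7°) = 580.8/(9.8 × 0.1890) = 580.8/1.852 = 313.7 m.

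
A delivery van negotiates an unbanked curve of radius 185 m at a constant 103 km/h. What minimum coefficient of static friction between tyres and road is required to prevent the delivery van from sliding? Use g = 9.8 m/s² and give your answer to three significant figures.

v = 103/3.6 = 28.61 m/s.
Friction provides the centripetal force: μ_s m g = m v²/r, so μ_s = v²/(g r) = (28.61)²/(9.8 × 185) = 818.6/1813 = 0.4515.

0.452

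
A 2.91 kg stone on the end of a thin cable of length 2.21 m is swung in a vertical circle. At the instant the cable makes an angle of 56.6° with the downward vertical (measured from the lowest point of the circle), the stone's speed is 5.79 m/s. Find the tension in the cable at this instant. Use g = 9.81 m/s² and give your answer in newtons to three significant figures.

59.9 N

Take the radial direction toward the centre of the circle as positive. The component of the weight along the string toward the centre is −mg cos φ (φ measured from the bottom), so Newton's second law along the string gives T − mg cos φ = m v²/r.
cos 56.6° = 0.5505, so T = m(v²/r + g cos φ) = 2.91 × ((5.79)²/2.21 + 9.81 × 0.5505) = 2.91 × (15.17 + (5.400)) = 2.91 × 20.57 = 59.86 N.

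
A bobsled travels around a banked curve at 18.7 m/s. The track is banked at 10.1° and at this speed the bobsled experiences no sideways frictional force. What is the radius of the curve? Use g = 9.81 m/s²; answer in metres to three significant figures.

Frictionless banking: tanθ = v²/(rg), so r = v²/(g tanθ).
r = (18.7)²/(9.81 × tan 10.1°) = 349.7/(9.81 × 0.1781) = 349.7/1.747 = 200.1 m.

200 m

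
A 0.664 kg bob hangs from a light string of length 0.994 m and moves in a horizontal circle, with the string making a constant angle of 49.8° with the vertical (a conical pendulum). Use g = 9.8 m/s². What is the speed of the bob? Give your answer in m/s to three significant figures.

2.97 m/s

The radius of the circle is r = L sinθ = 0.994 × sin 49.8° = 0.7592 m.
Horizontally T sinθ = mv²/r and vertically T cosθ = mg, so tanθ = v²/(rg).
v = √(r g tanθ) = √(0.7592 × 9.8 × 1.183) = √8.804 = 2.967 m/s.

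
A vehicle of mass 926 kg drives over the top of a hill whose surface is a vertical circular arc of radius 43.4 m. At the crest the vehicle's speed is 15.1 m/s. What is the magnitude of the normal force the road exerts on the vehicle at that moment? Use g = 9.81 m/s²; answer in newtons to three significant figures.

4220 N

At the crest the centripetal acceleration points downward (toward the centre of the arc), so mg − N = mv²/r.
N = m(g − v²/r) = 926 × (9.81 − (15.1)²/43.4) = 926 × (9.81 − 5.254) = 926 × 4.556 = 4219 N.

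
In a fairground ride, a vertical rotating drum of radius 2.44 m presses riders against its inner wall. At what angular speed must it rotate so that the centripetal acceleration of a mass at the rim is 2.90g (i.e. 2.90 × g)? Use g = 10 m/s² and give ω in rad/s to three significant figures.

3.45 rad/s

Centripetal acceleration a_c = ω²r. Setting ω²r = 2.90g:
ω = √(2.90g / r) = √(2.90 × 10.0 / 2.44) = √11.89 = 3.447 rad/s.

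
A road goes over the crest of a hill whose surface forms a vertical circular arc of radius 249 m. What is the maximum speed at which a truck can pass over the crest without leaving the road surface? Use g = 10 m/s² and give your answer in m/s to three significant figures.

49.9 m/s

At the crest the centre of the circle is below the truck, so the net downward (centripetal) force is mg − N = mv²/r.
The truck leaves the road when N → 0, giving v_max = √(g r) = √(10.0 × 249) = 49.90 m/s.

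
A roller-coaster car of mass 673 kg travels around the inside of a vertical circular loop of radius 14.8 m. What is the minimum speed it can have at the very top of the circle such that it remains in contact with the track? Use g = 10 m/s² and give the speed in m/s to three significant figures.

At the top, both weight mg and N point toward the centre: N + mg = mv²/r.
At minimum speed N → 0, so mg = mv_min²/r ⇒ v_min = √(g r) = √(10.0 × 14.8) = 12.17 m/s.

12.2 m/s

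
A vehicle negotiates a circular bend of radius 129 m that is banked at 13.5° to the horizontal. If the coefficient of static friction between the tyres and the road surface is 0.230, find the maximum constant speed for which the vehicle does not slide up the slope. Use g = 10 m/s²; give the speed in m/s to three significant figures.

At the maximum speed, friction acts down the slope at its limiting value f = μN. Radially (horizontal, toward centre): N sinθ + μN cosθ = mv²/r. Vertically: N cosθ − μN sinθ = mg.
Dividing: v² = r g (sinθ + μcosθ)/(cosθ − μsinθ).
sinθ + μcosθ = 0.2334 + 0.230×0.9724 = 0.4571; cosθ − μsinθ = 0.9724 − 0.230×0.2334 = 0.9187.
v² = 129 × 10.0 × 0.4571/0.9187 = 641.8 m²/s², so v = 25.33 m/s.

25.3 m/s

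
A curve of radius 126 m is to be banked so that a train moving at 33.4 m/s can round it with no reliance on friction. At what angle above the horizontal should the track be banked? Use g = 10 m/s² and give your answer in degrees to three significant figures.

41.5°

For a frictionless banked turn: horizontally N sinθ = mv²/r and vertically N cosθ = mg.
Dividing: tanθ = v²/(r g) = (33.4)²/(126 × 10.0) = 1116/1260 = 0.8854.
θ = arctan(0.8854) = 41.52°.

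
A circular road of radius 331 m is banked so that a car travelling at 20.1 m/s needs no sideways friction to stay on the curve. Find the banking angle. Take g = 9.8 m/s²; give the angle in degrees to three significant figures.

7.10°

For a frictionless banked turn: horizontally N sinθ = mv²/r and vertically N cosθ = mg.
Dividing: tanθ = v²/(r g) = (20.1)²/(331 × 9.8) = 404.0/3244 = 0.1245.
θ = arctan(0.1245) = 7.100°.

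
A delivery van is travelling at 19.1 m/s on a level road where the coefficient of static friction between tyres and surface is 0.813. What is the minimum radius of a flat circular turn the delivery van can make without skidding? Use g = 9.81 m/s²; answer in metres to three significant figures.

45.7 m

At the limit, μ_s m g = m v²/r, so r_min = v²/(μ_s g) = (19.1)²/(0.813 × 9.81) = 364.8/7.976 = 45.74 m.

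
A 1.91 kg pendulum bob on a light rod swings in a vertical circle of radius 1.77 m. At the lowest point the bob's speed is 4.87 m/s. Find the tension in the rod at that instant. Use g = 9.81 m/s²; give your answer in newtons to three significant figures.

At the lowest point, T points up (toward the centre) and the weight mg points down (away from the centre), so the net inward force is T − mg = mv²/r.
T = m(v²/r + g) = 1.91 × ((4.87)²/1.77 + 9.81) = 1.91 × (13.40 + 9.81) = 1.91 × 23.21 = 44.33 N.

44.3 N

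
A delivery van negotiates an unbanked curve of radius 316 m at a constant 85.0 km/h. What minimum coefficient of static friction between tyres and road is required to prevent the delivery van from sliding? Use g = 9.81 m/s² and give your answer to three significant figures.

0.180

v = 85.0/3.6 = 23.61 m/s.
Friction provides the centripetal force: μ_s m g = m v²/r, so μ_s = v²/(g r) = (23.61)²/(9.81 × 316) = 557.5/3100 = 0.1798.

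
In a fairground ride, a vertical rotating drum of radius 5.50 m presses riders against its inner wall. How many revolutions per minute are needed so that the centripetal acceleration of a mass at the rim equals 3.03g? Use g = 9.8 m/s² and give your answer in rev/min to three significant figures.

22.2 rev/min

Require ω²r = 3.03g, so ω = √(3.03 × 9.8/5.50) = 2.324 rad/s.
In rev/min: ω × 60/(2π) = 2.324 × 60/(2π) = 22.19 rev/min.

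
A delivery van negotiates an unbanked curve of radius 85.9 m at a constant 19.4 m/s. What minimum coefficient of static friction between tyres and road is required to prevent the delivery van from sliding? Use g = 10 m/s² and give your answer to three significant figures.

0.438

Friction provides the centripetal force: μ_s m g = m v²/r, so μ_s = v²/(g r) = (19.40)²/(10.0 × 85.9) = 376.4/859.0 = 0.4381.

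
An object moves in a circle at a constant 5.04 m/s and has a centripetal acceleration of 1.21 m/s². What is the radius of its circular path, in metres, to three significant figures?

21.0 m

a_c = v²/r ⇒ r = v²/a_c = (5.04)²/1.21 = 25.40/1.21 = 20.99 m.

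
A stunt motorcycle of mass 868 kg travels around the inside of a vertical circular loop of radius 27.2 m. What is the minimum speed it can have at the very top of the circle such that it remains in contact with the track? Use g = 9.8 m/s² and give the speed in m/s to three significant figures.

At the top, both weight mg and N point toward the centre: N + mg = mv²/r.
At minimum speed N → 0, so mg = mv_min²/r ⇒ v_min = √(g r) = √(9.8 × 27.2) = 16.33 m/s.

16.3 m/s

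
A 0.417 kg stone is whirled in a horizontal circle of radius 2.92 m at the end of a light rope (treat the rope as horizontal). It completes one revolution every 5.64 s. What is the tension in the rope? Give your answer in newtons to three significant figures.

1.51 N

v = 2πr/T = 2π × 2.92/5.64 = 3.253 m/s.
The tension is the only horizontal force, so it supplies the full centripetal force: T = m v²/r = 0.417 × (3.253)²/2.92 = 0.417 × 10.58/2.92 = 1.511 N.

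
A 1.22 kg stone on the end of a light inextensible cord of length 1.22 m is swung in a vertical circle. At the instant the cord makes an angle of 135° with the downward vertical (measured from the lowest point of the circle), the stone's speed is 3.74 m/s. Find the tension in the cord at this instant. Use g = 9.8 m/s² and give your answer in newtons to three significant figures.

Take the radial direction toward the centre of the circle as positive. The component of the weight along the string toward the centre is −mg cos φ (φ measured from the bottom), so Newton's second law along the string gives T − mg cos φ = m v²/r.
cos 135° = -0.7071, so T = m(v²/r + g cos φ) = 1.22 × ((3.74)²/1.22 + 9.8 × -0.7071) = 1.22 × (11.47 + (-6.930)) = 1.22 × 4.536 = 5.533 N.

5.53 N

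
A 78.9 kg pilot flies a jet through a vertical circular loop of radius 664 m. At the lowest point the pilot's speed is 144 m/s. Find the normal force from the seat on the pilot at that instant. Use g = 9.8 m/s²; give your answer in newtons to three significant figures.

3240 N

At the lowest point, N points up (toward the centre) and the weight mg points down (away from the centre), so the net inward force is N − mg = mv²/r.
N = m(v²/r + g) = 78.9 × ((144)²/664 + 9.8) = 78.9 × (31.23 + 9.8) = 78.9 × 41.03 = 3237 N.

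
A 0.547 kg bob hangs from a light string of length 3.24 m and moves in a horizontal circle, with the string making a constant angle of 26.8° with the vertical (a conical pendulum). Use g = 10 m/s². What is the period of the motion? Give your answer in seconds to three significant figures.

r = L sinθ = 1.461 m. From T sinθ = mω²r and T cosθ = mg: tanθ = ω²r/g, so ω² = g tanθ / r = g/(L cosθ).
ω = √(g/(L cosθ)) = √(10.0/(3.24 × 0.8926)) = √3.458 = 1.860 rad/s.
Period = 2π/ω = 3.379 s.

3.38 s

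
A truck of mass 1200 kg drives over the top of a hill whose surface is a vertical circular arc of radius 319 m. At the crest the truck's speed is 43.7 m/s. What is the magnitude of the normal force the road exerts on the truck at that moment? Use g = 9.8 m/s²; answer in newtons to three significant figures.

4580 N

At the crest the centripetal acceleration points downward (toward the centre of the arc), so mg − N = mv²/r.
N = m(g − v²/r) = 1200 × (9.8 − (43.7)²/319) = 1200 × (9.8 − 5.986) = 1200 × 3.814 = 4576 N.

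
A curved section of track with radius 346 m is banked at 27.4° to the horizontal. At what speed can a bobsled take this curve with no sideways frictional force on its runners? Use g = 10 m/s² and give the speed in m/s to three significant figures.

On a frictionless banked curve, N sinθ = mv²/r and N cosθ = mg, so tanθ = v²/(rg).
v = √(r g tanθ) = √(346 × 10.0 × tan 27.4°) = √(346 × 10.0 × 0.5184) = √1793 = 42.35 m/s.

42.3 m/s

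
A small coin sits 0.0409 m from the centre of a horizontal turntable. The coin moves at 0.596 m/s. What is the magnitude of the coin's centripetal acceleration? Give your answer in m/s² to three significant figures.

8.68 m/s²

a_c = v²/r = (0.5960)²/0.0409 = 0.3552/0.0409 = 8.685 m/s².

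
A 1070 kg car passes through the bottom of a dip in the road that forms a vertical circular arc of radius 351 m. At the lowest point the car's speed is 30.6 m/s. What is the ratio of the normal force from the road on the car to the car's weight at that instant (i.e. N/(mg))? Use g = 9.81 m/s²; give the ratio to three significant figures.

At the bottom, N − mg = mv²/r, so N = m(v²/r + g) and N/(mg) = v²/(rg) + 1 = (30.6)²/(351 × 9.81) + 1 = 0.2719 + 1 = 1.272.

1.27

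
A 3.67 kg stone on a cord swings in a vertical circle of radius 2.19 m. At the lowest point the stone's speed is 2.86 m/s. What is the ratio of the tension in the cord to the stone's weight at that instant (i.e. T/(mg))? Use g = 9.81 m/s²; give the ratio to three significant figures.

At the bottom, T − mg = mv²/r, so T = m(v²/r + g) and T/(mg) = v²/(rg) + 1 = (2.86)²/(2.19 × 9.81) + 1 = 0.3807 + 1 = 1.381.

1.38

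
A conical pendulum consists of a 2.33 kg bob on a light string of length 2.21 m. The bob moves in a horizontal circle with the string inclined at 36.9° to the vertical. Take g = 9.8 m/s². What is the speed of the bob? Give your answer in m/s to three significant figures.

The radius of the circle is r = L sinθ = 2.21 × sin 36.9° = 1.327 m.
Horizontally T sinθ = mv²/r and vertically T cosθ = mg, so tanθ = v²/(rg).
v = √(r g tanθ) = √(1.327 × 9.8 × 0.7508) = √9.764 = 3.125 m/s.

3.12 m/s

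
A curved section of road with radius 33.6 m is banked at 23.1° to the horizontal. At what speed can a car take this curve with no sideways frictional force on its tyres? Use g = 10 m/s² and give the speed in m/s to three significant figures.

On a frictionless banked curve, N sinθ = mv²/r and N cosθ = mg, so tanθ = v²/(rg).
v = √(r g tanθ) = √(33.6 × 10.0 × tan 23.1°) = √(33.6 × 10.0 × 0.4265) = √143.3 = 11.97 m/s.

12.0 m/s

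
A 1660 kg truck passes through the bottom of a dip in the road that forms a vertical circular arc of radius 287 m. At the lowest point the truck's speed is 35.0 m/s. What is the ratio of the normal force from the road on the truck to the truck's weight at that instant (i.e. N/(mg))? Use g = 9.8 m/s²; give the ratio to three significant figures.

At the bottom, N − mg = mv²/r, so N = m(v²/r + g) and N/(mg) = v²/(rg) + 1 = (35.0)²/(287 × 9.8) + 1 = 0.4355 + 1 = 1.436.

1.44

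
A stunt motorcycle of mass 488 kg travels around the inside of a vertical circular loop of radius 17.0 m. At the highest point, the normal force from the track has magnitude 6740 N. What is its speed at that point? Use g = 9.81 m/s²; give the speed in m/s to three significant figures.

20.0 m/s

At the top, N + mg = mv²/r, so v = √(r(N/m + g)) = √(17.0 × (6740/488 + 9.81)) = √(17.0 × 23.62) = √401.6 = 20.04 m/s.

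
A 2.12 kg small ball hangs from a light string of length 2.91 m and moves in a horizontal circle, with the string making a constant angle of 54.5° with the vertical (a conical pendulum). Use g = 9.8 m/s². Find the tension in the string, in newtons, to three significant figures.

35.8 N

Vertically the bob has no acceleration, so T cosθ = mg.
T = mg/cosθ = 2.12 × 9.8 / cos 54.5° = 20.78/0.5807 = 35.78 N.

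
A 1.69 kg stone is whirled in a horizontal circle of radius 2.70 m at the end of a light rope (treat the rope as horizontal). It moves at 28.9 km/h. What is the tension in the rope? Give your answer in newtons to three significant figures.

v = 28.9 km/h = 28.9/3.6 = 8.028 m/s.
The tension is the only horizontal force, so it supplies the full centripetal force: T = m v²/r = 1.69 × (8.028)²/2.70 = 1.69 × 64.45/2.70 = 40.34 N.

40.3 N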